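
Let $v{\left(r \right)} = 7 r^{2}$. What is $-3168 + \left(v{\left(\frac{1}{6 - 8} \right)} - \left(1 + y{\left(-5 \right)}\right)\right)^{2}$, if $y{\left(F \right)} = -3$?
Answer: $- \frac{50463}{16} \approx -3153.9$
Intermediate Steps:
$-3168 + \left(v{\left(\frac{1}{6 - 8} \right)} - \left(1 + y{\left(-5 \right)}\right)\right)^{2} = -3168 + \left(7 \left(\frac{1}{6 - 8}\right)^{2} - -2\right)^{2} = -3168 + \left(7 \left(\frac{1}{-2}\right)^{2} + \left(-1 + 3\right)\right)^{2} = -3168 + \left(7 \left(- \frac{1}{2}\right)^{2} + 2\right)^{2} = -3168 + \left(7 \cdot \frac{1}{4} + 2\right)^{2} = -3168 + \left(\frac{7}{4} + 2\right)^{2} = -3168 + \left(\frac{15}{4}\right)^{2} = -3168 + \frac{225}{16} = - \frac{50463}{16}$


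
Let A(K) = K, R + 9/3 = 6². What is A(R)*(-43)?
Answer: -1419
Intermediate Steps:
R = 33 (R = -3 + 6² = -3 + 36 = 33)
A(R)*(-43) = 33*(-43) = -1419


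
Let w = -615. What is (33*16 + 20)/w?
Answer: -548/615 ≈ -0.89106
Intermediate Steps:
(33*16 + 20)/w = (33*16 + 20)/(-615) = (528 + 20)*(-1/615) = 548*(-1/615) = -548/615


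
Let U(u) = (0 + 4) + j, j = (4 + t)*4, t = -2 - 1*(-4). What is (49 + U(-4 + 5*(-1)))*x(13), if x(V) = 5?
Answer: 385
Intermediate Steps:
t = 2 (t = -2 + 4 = 2)
j = 24 (j = (4 + 2)*4 = 6*4 = 24)
U(u) = 28 (U(u) = (0 + 4) + 24 = 4 + 24 = 28)
(49 + U(-4 + 5*(-1)))*x(13) = (49 + 28)*5 = 77*5 = 385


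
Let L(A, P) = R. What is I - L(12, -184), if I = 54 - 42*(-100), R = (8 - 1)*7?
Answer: 4205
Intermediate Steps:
R = 49 (R = 7*7 = 49)
L(A, P) = 49
I = 4254 (I = 54 + 4200 = 4254)
I - L(12, -184) = 4254 - 1*49 = 4254 - 49 = 4205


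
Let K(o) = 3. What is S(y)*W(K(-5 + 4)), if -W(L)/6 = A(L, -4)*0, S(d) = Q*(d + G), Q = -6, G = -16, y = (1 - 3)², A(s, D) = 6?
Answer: 0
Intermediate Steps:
y = 4 (y = (-2)² = 4)
S(d) = 96 - 6*d (S(d) = -6*(d - 16) = -6*(-16 + d) = 96 - 6*d)
W(L) = 0 (W(L) = -36*0 = -6*0 = 0)
S(y)*W(K(-5 + 4)) = (96 - 6*4)*0 = (96 - 24)*0 = 72*0 = 0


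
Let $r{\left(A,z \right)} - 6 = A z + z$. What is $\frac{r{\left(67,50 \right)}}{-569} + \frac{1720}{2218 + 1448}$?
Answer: $- \frac{5753858}{1042977} \approx -5.5168$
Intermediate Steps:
$r{\left(A,z \right)} = 6 + z + A z$ ($r{\left(A,z \right)} = 6 + \left(A z + z\right) = 6 + \left(z + A z\right) = 6 + z + A z$)
$\frac{r{\left(67,50 \right)}}{-569} + \frac{1720}{2218 + 1448} = \frac{6 + 50 + 67 \cdot 50}{-569} + \frac{1720}{2218 + 1448} = \left(6 + 50 + 3350\right) \left(- \frac{1}{569}\right) + \frac{1720}{3666} = 3406 \left(- \frac{1}{569}\right) + 1720 \cdot \frac{1}{3666} = - \frac{3406}{569} + \frac{860}{1833} = - \frac{5753858}{1042977}$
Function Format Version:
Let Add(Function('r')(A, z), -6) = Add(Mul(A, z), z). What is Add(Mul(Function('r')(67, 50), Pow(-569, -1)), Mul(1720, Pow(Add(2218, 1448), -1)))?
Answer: Rational(-5753858, 1042977) ≈ -5.5168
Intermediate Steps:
Function('r')(A, z) = Add(6, z, Mul(A, z)) (Function('r')(A, z) = Add(6, Add(Mul(A, z), z)) = Add(6, Add(z, Mul(A, z))) = Add(6, z, Mul(A, z)))
Add(Mul(Function('r')(67, 50), Pow(-569, -1)), Mul(1720, Pow(Add(2218, 1448), -1))) = Add(Mul(Add(6, 50, Mul(67, 50)), Pow(-569, -1)), Mul(1720, Pow(Add(2218, 1448), -1))) = Add(Mul(Add(6, 50, 3350), Rational(-1, 569)), Mul(1720, Pow(3666, -1))) = Add(Mul(3406, Rational(-1, 569)), Mul(1720, Rational(1, 3666))) = Add(Rational(-3406, 569), Rational(860, 1833)) = Rational(-5753858, 1042977)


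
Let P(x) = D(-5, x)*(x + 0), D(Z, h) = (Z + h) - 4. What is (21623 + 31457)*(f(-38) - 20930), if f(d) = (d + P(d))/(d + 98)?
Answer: -3328254008/3 ≈ -1.1094e+9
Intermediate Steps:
D(Z, h) = -4 + Z + h
P(x) = x*(-9 + x) (P(x) = (-4 - 5 + x)*(x + 0) = (-9 + x)*x = x*(-9 + x))
f(d) = (d + d*(-9 + d))/(98 + d) (f(d) = (d + d*(-9 + d))/(d + 98) = (d + d*(-9 + d))/(98 + d))
(21623 + 31457)*(f(-38) - 20930) = (21623 + 31457)*(-38*(-8 - 38)/(98 - 38) - 20930) = 53080*(-38*(-46)/60 - 20930) = 53080*(-38*1/60*(-46) - 20930) = 53080*(437/15 - 20930) = 53080*(-313513/15) = -3328254008/3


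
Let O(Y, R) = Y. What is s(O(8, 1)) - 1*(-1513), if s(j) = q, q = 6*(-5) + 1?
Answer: 1484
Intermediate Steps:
q = -29 (q = -30 + 1 = -29)
s(j) = -29
s(O(8, 1)) - 1*(-1513) = -29 - 1*(-1513) = -29 + 1513 = 1484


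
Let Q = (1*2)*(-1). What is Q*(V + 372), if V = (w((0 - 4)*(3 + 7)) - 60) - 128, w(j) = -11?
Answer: -346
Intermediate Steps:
V = -199 (V = (-11 - 60) - 128 = -71 - 128 = -199)
Q = -2 (Q = 2*(-1) = -2)
Q*(V + 372) = -2*(-199 + 372) = -2*173 = -346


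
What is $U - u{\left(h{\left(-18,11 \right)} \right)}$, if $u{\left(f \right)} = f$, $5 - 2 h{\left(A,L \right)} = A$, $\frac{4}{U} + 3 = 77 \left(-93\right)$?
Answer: $- \frac{41195}{3582} \approx -11.501$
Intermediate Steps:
$U = - \frac{1}{1791}$ ($U = \frac{4}{-3 + 77 \left(-93\right)} = \frac{4}{-3 - 7161} = \frac{4}{-7164} = 4 \left(- \frac{1}{7164}\right) = - \frac{1}{1791} \approx -0.00055835$)
$h{\left(A,L \right)} = \frac{5}{2} - \frac{A}{2}$
$U - u{\left(h{\left(-18,11 \right)} \right)} = - \frac{1}{1791} - \left(\frac{5}{2} - -9\right) = - \frac{1}{1791} - \left(\frac{5}{2} + 9\right) = - \frac{1}{1791} - \frac{23}{2} = - \frac{41195}{3582}$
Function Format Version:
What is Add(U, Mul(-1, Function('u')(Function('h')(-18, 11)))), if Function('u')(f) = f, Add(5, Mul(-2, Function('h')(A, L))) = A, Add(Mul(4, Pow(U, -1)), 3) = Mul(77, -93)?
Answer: Rational(-41195, 3582) ≈ -11.501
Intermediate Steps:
U = Rational(-1, 1791) (U = Mul(4, Pow(Add(-3, Mul(77, -93)), -1)) = Mul(4, Pow(Add(-3, -7161), -1)) = Mul(4, Pow(-7164, -1)) = Mul(4, Rational(-1, 7164)) = Rational(-1, 1791) ≈ -0.00055835)
Function('h')(A, L) = Add(Rational(5, 2), Mul(Rational(-1, 2), A))
Add(U, Mul(-1, Function('u')(Function('h')(-18, 11)))) = Add(Rational(-1, 1791), Mul(-1, Add(Rational(5, 2), Mul(Rational(-1, 2), -18)))) = Add(Rational(-1, 1791), Mul(-1, Add(Rational(5, 2), 9))) = Add(Rational(-1, 1791), Mul(-1, Rational(23, 2))) = Add(Rational(-1, 1791), Rational(-23, 2)) = Rational(-41195, 3582)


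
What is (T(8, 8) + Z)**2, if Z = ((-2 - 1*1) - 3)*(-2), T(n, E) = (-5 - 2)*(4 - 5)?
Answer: 361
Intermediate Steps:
T(n, E) = 7 (T(n, E) = -7*(-1) = 7)
Z = 12 (Z = ((-2 - 1) - 3)*(-2) = (-3 - 3)*(-2) = -6*(-2) = 12)
(T(8, 8) + Z)**2 = (7 + 12)**2 = 19**2 = 361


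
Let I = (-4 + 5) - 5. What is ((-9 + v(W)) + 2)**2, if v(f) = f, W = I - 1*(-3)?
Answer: 64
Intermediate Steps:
I = -4 (I = 1 - 5 = -4)
W = -1 (W = -4 - 1*(-3) = -4 + 3 = -1)
((-9 + v(W)) + 2)**2 = ((-9 - 1) + 2)**2 = (-10 + 2)**2 = (-8)**2 = 64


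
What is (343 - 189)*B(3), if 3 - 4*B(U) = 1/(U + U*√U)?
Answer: 1463/12 - 77*√3/12 ≈ 110.80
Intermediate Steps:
B(U) = ¾ - 1/(4*(U + U^(3/2))) (B(U) = ¾ - 1/(4*(U + U*√U)) = ¾ - 1/(4*(U + U^(3/2))))
(343 - 189)*B(3) = (343 - 189)*((-1 + 3*3 + 3*3^(3/2))/(4*(3 + 3^(3/2)))) = 154*((-1 + 9 + 3*(3*√3))/(4*(3 + 3*√3))) = 154*((-1 + 9 + 9*√3)/(4*(3 + 3*√3))) = 154*((8 + 9*√3)/(4*(3 + 3*√3))) = 77*(8 + 9*√3)/(2*(3 + 3*√3))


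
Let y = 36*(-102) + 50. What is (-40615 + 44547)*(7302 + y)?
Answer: 14469760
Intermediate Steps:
y = -3622 (y = -3672 + 50 = -3622)
(-40615 + 44547)*(7302 + y) = (-40615 + 44547)*(7302 - 3622) = 3932*3680 = 14469760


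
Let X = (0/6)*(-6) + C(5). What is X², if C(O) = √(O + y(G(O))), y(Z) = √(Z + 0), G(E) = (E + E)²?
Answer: 15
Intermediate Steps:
G(E) = 4*E² (G(E) = (2*E)² = 4*E²)
y(Z) = √Z
C(O) = √(O + 2*√(O²)) (C(O) = √(O + √(4*O²)) = √(O + 2*√(O²)))
X = √15 (X = (0/6)*(-6) + √(5 + 2*√(5²)) = (0*(⅙))*(-6) + √(5 + 2*√25) = 0*(-6) + √(5 + 2*5) = 0 + √(5 + 10) = 0 + √15 = √15 ≈ 3.8730)
X² = (√15)² = 15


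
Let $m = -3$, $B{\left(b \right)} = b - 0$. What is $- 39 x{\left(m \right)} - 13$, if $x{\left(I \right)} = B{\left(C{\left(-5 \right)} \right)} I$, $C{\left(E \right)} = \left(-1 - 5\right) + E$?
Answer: $-1300$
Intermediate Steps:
$C{\left(E \right)} = -6 + E$
$B{\left(b \right)} = b$ ($B{\left(b \right)} = b + 0 = b$)
$x{\left(I \right)} = - 11 I$ ($x{\left(I \right)} = \left(-6 - 5\right) I = - 11 I$)
$- 39 x{\left(m \right)} - 13 = - 39 \left(\left(-11\right) \left(-3\right)\right) - 13 = \left(-39\right) 33 - 13 = -1287 - 13 = -1300$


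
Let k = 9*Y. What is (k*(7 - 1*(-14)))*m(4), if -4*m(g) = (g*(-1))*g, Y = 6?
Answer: 4536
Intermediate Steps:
m(g) = g²/4 (m(g) = -g*(-1)*g/4 = -(-g)*g/4 = -(-1)*g²/4 = g²/4)
k = 54 (k = 9*6 = 54)
(k*(7 - 1*(-14)))*m(4) = (54*(7 - 1*(-14)))*((¼)*4²) = (54*(7 + 14))*((¼)*16) = (54*21)*4 = 1134*4 = 4536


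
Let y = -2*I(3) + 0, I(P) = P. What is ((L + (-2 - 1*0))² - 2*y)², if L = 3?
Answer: 169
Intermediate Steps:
y = -6 (y = -2*3 + 0 = -6 + 0 = -6)
((L + (-2 - 1*0))² - 2*y)² = ((3 + (-2 - 1*0))² - 2*(-6))² = ((3 + (-2 + 0))² + 12)² = ((3 - 2)² + 12)² = (1² + 12)² = (1 + 12)² = 13² = 169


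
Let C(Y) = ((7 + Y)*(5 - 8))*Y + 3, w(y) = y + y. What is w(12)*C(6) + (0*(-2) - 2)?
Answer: -5546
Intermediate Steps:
w(y) = 2*y
C(Y) = 3 + Y*(-21 - 3*Y) (C(Y) = ((7 + Y)*(-3))*Y + 3 = (-21 - 3*Y)*Y + 3 = Y*(-21 - 3*Y) + 3 = 3 + Y*(-21 - 3*Y))
w(12)*C(6) + (0*(-2) - 2) = (2*12)*(3 - 21*6 - 3*6²) + (0*(-2) - 2) = 24*(3 - 126 - 3*36) + (0 - 2) = 24*(3 - 126 - 108) - 2 = 24*(-231) - 2 = -5544 - 2 = -5546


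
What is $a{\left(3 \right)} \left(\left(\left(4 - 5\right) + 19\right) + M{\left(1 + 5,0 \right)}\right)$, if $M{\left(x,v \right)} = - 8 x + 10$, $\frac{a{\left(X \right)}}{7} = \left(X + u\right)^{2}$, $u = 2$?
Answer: $-3500$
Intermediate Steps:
$a{\left(X \right)} = 7 \left(2 + X\right)^{2}$ ($a{\left(X \right)} = 7 \left(X + 2\right)^{2} = 7 \left(2 + X\right)^{2}$)
$M{\left(x,v \right)} = 10 - 8 x$
$a{\left(3 \right)} \left(\left(\left(4 - 5\right) + 19\right) + M{\left(1 + 5,0 \right)}\right) = 7 \left(2 + 3\right)^{2} \left(\left(\left(4 - 5\right) + 19\right) + \left(10 - 8 \left(1 + 5\right)\right)\right) = 7 \cdot 5^{2} \left(\left(\left(4 - 5\right) + 19\right) + \left(10 - 48\right)\right) = 7 \cdot 25 \left(\left(-1 + 19\right) + \left(10 - 48\right)\right) = 175 \left(18 - 38\right) = 175 \left(-20\right) = -3500$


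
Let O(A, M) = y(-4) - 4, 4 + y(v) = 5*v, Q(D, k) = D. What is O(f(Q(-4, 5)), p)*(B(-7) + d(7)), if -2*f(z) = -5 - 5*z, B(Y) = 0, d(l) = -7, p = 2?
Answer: 196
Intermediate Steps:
y(v) = -4 + 5*v
f(z) = 5/2 + 5*z/2 (f(z) = -(-5 - 5*z)/2 = 5/2 + 5*z/2)
O(A, M) = -28 (O(A, M) = (-4 + 5*(-4)) - 4 = (-4 - 20) - 4 = -24 - 4 = -28)
O(f(Q(-4, 5)), p)*(B(-7) + d(7)) = -28*(0 - 7) = -28*(-7) = 196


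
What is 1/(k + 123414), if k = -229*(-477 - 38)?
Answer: 1/241349 ≈ 4.1434e-6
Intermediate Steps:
k = 117935 (k = -229*(-515) = 117935)
1/(k + 123414) = 1/(117935 + 123414) = 1/241349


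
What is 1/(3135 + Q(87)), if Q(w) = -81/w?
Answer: 29/90888 ≈ 0.00031907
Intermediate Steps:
1/(3135 + Q(87)) = 1/(3135 - 81/87) = 1/(3135 - 81*1/87) = 1/(3135 - 27/29) = 1/(90888/29) = 29/90888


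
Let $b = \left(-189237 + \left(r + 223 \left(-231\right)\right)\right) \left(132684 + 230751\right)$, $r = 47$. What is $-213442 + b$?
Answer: $-87480108247$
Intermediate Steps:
$b = -87479894805$ ($b = \left(-189237 + \left(47 + 223 \left(-231\right)\right)\right) \left(132684 + 230751\right) = \left(-189237 + \left(47 - 51513\right)\right) 363435 = \left(-189237 - 51466\right) 363435 = \left(-240703\right) 363435 = -87479894805$)
$-213442 + b = -213442 - 87479894805 = -87480108247$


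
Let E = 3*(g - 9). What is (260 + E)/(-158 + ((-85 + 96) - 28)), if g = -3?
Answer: -32/25 ≈ -1.2800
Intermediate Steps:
E = -36 (E = 3*(-3 - 9) = 3*(-12) = -36)
(260 + E)/(-158 + ((-85 + 96) - 28)) = (260 - 36)/(-158 + ((-85 + 96) - 28)) = 224/(-158 + (11 - 28)) = 224/(-158 - 17) = 224/(-175) = 224*(-1/175) = -32/25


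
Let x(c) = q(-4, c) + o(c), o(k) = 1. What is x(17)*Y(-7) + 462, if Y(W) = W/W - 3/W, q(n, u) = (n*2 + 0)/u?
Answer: 55068/119 ≈ 462.76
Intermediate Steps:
q(n, u) = 2*n/u (q(n, u) = (2*n + 0)/u = (2*n)/u = 2*n/u)
x(c) = 1 - 8/c (x(c) = 2*(-4)/c + 1 = -8/c + 1 = 1 - 8/c)
Y(W) = 1 - 3/W
x(17)*Y(-7) + 462 = ((-8 + 17)/17)*((-3 - 7)/(-7)) + 462 = ((1/17)*9)*(-⅐*(-10)) + 462 = (9/17)*(10/7) + 462 = 90/119 + 462 = 55068/119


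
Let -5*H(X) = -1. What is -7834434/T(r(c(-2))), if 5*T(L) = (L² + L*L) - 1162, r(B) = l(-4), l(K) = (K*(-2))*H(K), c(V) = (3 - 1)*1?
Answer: 489652125/14461 ≈ 33860.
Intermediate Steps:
H(X) = ⅕ (H(X) = -⅕*(-1) = ⅕)
c(V) = 2 (c(V) = 2*1 = 2)
l(K) = -2*K/5 (l(K) = (K*(-2))*(⅕) = -2*K*(⅕) = -2*K/5)
r(B) = 8/5 (r(B) = -⅖*(-4) = 8/5)
T(L) = -1162/5 + 2*L²/5 (T(L) = ((L² + L*L) - 1162)/5 = ((L² + L²) - 1162)/5 = (2*L² - 1162)/5 = (-1162 + 2*L²)/5 = -1162/5 + 2*L²/5)
-7834434/T(r(c(-2))) = -7834434/(-1162/5 + 2*(8/5)²/5) = -7834434/(-1162/5 + (⅖)*(64/25)) = -7834434/(-1162/5 + 128/125) = -7834434/(-28922/125) = -7834434*(-125/28922) = 489652125/14461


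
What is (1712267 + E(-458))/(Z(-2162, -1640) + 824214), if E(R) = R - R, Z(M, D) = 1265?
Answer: 1712267/825479 ≈ 2.0743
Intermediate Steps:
E(R) = 0
(1712267 + E(-458))/(Z(-2162, -1640) + 824214) = (1712267 + 0)/(1265 + 824214) = 1712267/825479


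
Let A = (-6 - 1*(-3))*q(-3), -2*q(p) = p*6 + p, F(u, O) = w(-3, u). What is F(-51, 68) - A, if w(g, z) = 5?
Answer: 73/2 ≈ 36.500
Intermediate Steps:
F(u, O) = 5
q(p) = -7*p/2 (q(p) = -(p*6 + p)/2 = -(6*p + p)/2 = -7*p/2)
A = -63/2 (A = (-6 - 1*(-3))*(-7/2*(-3)) = (-6 + 3)*(21/2) = -3*21/2 = -63/2 ≈ -31.500)
F(-51, 68) - A = 5 - 1*(-63/2) = 5 + 63/2 = 73/2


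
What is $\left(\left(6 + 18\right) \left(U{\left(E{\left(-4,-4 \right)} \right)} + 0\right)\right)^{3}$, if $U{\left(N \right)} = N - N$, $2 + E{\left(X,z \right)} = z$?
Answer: $0$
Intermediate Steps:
$E{\left(X,z \right)} = -2 + z$
$U{\left(N \right)} = 0$
$\left(\left(6 + 18\right) \left(U{\left(E{\left(-4,-4 \right)} \right)} + 0\right)\right)^{3} = \left(\left(6 + 18\right) \left(0 + 0\right)\right)^{3} = \left(24 \cdot 0\right)^{3} = 0^{3} = 0$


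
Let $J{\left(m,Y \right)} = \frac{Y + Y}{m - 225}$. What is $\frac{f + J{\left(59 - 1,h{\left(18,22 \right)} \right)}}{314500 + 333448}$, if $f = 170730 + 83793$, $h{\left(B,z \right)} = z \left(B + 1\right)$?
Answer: $\frac{42504505}{108207316} \approx 0.39281$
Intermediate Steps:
$h{\left(B,z \right)} = z \left(1 + B\right)$
$J{\left(m,Y \right)} = \frac{2 Y}{-225 + m}$
$f = 254523$
$\frac{f + J{\left(59 - 1,h{\left(18,22 \right)} \right)}}{314500 + 333448} = \frac{254523 + \frac{2 \cdot 22 \left(1 + 18\right)}{-225 + \left(59 - 1\right)}}{314500 + 333448} = \frac{254523 + \frac{2 \cdot 22 \cdot 19}{-225 + 58}}{647948} = \left(254523 + 2 \cdot 418 \frac{1}{-167}\right) \frac{1}{647948} = \left(254523 + 2 \cdot 418 \left(- \frac{1}{167}\right)\right) \frac{1}{647948} = \left(254523 - \frac{836}{167}\right) \frac{1}{647948} = \frac{42504505}{167} \cdot \frac{1}{647948} = \frac{42504505}{108207316}$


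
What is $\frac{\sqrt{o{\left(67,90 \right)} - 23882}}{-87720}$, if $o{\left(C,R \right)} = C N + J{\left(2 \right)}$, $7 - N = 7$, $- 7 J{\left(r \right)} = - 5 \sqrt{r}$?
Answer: $- \frac{i \sqrt{1170218 - 35 \sqrt{2}}}{614040} \approx - 0.0017617 i$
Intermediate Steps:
$J{\left(r \right)} = \frac{5 \sqrt{r}}{7}$ ($J{\left(r \right)} = - \frac{\left(-5\right) \sqrt{r}}{7} = \frac{5 \sqrt{r}}{7}$)
$N = 0$ ($N = 7 - 7 = 0$)
$o{\left(C,R \right)} = \frac{5 \sqrt{2}}{7}$ ($o{\left(C,R \right)} = C 0 + \frac{5 \sqrt{2}}{7} = 0 + \frac{5 \sqrt{2}}{7} = \frac{5 \sqrt{2}}{7}$)
$\frac{\sqrt{o{\left(67,90 \right)} - 23882}}{-87720} = \frac{\sqrt{\frac{5 \sqrt{2}}{7} - 23882}}{-87720} = \sqrt{-23882 + \frac{5 \sqrt{2}}{7}} \left(- \frac{1}{87720}\right) = - \frac{\sqrt{-23882 + \frac{5 \sqrt{2}}{7}}}{87720}$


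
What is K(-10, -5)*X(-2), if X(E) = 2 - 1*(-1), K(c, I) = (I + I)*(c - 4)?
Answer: 420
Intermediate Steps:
K(c, I) = 2*I*(-4 + c) (K(c, I) = (2*I)*(-4 + c) = 2*I*(-4 + c))
X(E) = 3 (X(E) = 2 + 1 = 3)
K(-10, -5)*X(-2) = (2*(-5)*(-4 - 10))*3 = (2*(-5)*(-14))*3 = 140*3 = 420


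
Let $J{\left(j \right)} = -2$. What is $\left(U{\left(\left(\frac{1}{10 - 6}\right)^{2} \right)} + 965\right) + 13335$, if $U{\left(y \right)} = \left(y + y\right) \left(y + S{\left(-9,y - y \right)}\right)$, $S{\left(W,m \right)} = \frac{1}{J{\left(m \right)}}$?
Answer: $\frac{1830393}{128} \approx 14300.0$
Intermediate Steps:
$S{\left(W,m \right)} = - \frac{1}{2}$ ($S{\left(W,m \right)} = \frac{1}{-2} = - \frac{1}{2}$)
$U{\left(y \right)} = 2 y \left(- \frac{1}{2} + y\right)$ ($U{\left(y \right)} = \left(y + y\right) \left(y - \frac{1}{2}\right) = 2 y \left(- \frac{1}{2} + y\right)$)
$\left(U{\left(\left(\frac{1}{10 - 6}\right)^{2} \right)} + 965\right) + 13335 = \left(\left(\frac{1}{10 - 6}\right)^{2} \left(-1 + 2 \left(\frac{1}{10 - 6}\right)^{2}\right) + 965\right) + 13335 = \left(\left(\frac{1}{4}\right)^{2} \left(-1 + 2 \left(\frac{1}{4}\right)^{2}\right) + 965\right) + 13335 = \left(\frac{-1 + \frac{2}{16}}{16} + 965\right) + 13335 = \left(\frac{-1 + 2 \cdot \frac{1}{16}}{16} + 965\right) + 13335 = \left(\frac{-1 + \frac{1}{8}}{16} + 965\right) + 13335 = \left(\frac{1}{16} \left(- \frac{7}{8}\right) + 965\right) + 13335 = \left(- \frac{7}{128} + 965\right) + 13335 = \frac{123513}{128} + 13335 = \frac{1830393}{128}$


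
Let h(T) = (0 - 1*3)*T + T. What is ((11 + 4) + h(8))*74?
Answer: -74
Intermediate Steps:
h(T) = -2*T (h(T) = (0 - 3)*T + T = -3*T + T = -2*T)
((11 + 4) + h(8))*74 = ((11 + 4) - 2*8)*74 = (15 - 16)*74 = -1*74 = -74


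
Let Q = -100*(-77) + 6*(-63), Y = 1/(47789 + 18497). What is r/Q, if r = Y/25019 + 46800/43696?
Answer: 4850847597181/33162188554667788 ≈ 0.00014628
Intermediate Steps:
Y = 1/66286 ≈ 1.5086e-5
Q = 7322 (Q = 7700 - 378 = 7322)
r = 4850847597181/4529116164254 (r = (1/66286)/25019 + 46800/43696 = (1/66286)*(1/25019) + 46800*(1/43696) = 1/1658409434 + 2925/2731 = 4850847597181/4529116164254 ≈ 1.0710)
r/Q = (4850847597181/4529116164254)/7322 = (4850847597181/4529116164254)*(1/7322) = 4850847597181/33162188554667788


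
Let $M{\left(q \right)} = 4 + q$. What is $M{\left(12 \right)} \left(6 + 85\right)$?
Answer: $1456$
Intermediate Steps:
$M{\left(12 \right)} \left(6 + 85\right) = \left(4 + 12\right) \left(6 + 85\right) = 16 \cdot 91 = 1456$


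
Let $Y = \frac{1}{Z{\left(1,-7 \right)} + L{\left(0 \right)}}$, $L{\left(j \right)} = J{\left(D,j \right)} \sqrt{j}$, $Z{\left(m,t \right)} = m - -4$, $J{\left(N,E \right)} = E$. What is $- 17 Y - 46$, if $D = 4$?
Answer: $- \frac{247}{5} \approx -49.4$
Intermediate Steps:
$Z{\left(m,t \right)} = 4 + m$ ($Z{\left(m,t \right)} = m + 4 = 4 + m$)
$L{\left(j \right)} = j^{\frac{3}{2}}$ ($L{\left(j \right)} = j \sqrt{j} = j^{\frac{3}{2}}$)
$Y = \frac{1}{5}$ ($Y = \frac{1}{\left(4 + 1\right) + 0^{\frac{3}{2}}} = \frac{1}{5 + 0} = \frac{1}{5} \approx 0.2$)
$- 17 Y - 46 = \left(-17\right) \frac{1}{5} - 46 = - \frac{17}{5} - 46 = - \frac{247}{5}$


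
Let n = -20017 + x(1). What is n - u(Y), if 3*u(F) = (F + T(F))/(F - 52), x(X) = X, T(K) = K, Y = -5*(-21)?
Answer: -1060918/53 ≈ -20017.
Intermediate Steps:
Y = 105
u(F) = 2*F/(3*(-52 + F)) (u(F) = ((F + F)/(F - 52))/3 = ((2*F)/(-52 + F))/3 = (2*F/(-52 + F))/3 = 2*F/(3*(-52 + F)))
n = -20016 (n = -20017 + 1 = -20016)
n - u(Y) = -20016 - 2*105/(3*(-52 + 105)) = -20016 - 2*105/(3*53) = -20016 - 1*70/53 = -20016 - 70/53 = -1060918/53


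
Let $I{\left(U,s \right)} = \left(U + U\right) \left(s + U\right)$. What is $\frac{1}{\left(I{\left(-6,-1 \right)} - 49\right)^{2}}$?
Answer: $\frac{1}{1225} \approx 0.00081633$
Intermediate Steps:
$I{\left(U,s \right)} = 2 U \left(U + s\right)$
$\frac{1}{\left(I{\left(-6,-1 \right)} - 49\right)^{2}} = \frac{1}{\left(2 \left(-6\right) \left(-6 - 1\right) - 49\right)^{2}} = \frac{1}{\left(2 \left(-6\right) \left(-7\right) - 49\right)^{2}} = \frac{1}{\left(84 - 49\right)^{2}} = \frac{1}{35^{2}} = \frac{1}{1225}$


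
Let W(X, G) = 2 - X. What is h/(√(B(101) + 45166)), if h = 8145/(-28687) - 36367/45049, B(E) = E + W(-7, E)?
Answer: -705092117*√231/2089682512071 ≈ -0.0051283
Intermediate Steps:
B(E) = 9 + E (B(E) = E + (2 - 1*(-7)) = E + (2 + 7) = E + 9 = 9 + E)
h = -1410184234/1292320663 (h = 8145*(-1/28687) - 36367*1/45049 = -8145/28687 - 36367/45049 = -1410184234/1292320663 ≈ -1.0912)
h/(√(B(101) + 45166)) = -1410184234/(1292320663*√((9 + 101) + 45166)) = -1410184234/(1292320663*√(110 + 45166)) = -1410184234*√231/3234/1292320663 = -705092117*√231/2089682512071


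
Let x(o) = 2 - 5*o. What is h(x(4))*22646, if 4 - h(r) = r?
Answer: 498212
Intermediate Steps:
h(r) = 4 - r
h(x(4))*22646 = (4 - (2 - 5*4))*22646 = (4 - (2 - 20))*22646 = (4 - 1*(-18))*22646 = (4 + 18)*22646 = 22*22646 = 498212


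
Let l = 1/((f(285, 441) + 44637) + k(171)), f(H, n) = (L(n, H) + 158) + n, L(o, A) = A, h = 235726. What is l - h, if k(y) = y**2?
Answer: -17623347211/74762 ≈ -2.3573e+5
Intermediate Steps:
f(H, n) = 158 + H + n (f(H, n) = (H + 158) + n = (158 + H) + n = 158 + H + n)
l = 1/74762 (l = 1/(((158 + 285 + 441) + 44637) + 171**2) = 1/((884 + 44637) + 29241) = 1/(45521 + 29241) = 1/74762 ≈ 1.3376e-5)
l - h = 1/74762 - 1*235726 = 1/74762 - 235726 = -17623347211/74762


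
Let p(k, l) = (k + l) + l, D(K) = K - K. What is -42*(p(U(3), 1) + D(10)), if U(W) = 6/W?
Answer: -168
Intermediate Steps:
D(K) = 0
p(k, l) = k + 2*l
-42*(p(U(3), 1) + D(10)) = -42*((6/3 + 2*1) + 0) = -42*((6*(⅓) + 2) + 0) = -42*((2 + 2) + 0) = -42*(4 + 0) = -42*4 = -168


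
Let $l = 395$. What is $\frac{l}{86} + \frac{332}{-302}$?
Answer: $\frac{45369}{12986} \approx 3.4937$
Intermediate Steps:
$\frac{l}{86} + \frac{332}{-302} = \frac{395}{86} + \frac{332}{-302} = 395 \cdot \frac{1}{86} + 332 \left(- \frac{1}{302}\right) = \frac{395}{86} - \frac{166}{151} = \frac{45369}{12986}$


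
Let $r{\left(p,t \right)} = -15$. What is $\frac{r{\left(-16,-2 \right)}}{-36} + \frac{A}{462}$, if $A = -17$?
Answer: $\frac{117}{308} \approx 0.37987$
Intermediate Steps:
$\frac{r{\left(-16,-2 \right)}}{-36} + \frac{A}{462} = - \frac{15}{-36} - \frac{17}{462} = \left(-15\right) \left(- \frac{1}{36}\right) - \frac{17}{462} = \frac{5}{12} - \frac{17}{462} = \frac{117}{308}$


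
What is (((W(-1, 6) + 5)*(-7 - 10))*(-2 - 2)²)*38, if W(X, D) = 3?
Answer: -82688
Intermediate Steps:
(((W(-1, 6) + 5)*(-7 - 10))*(-2 - 2)²)*38 = (((3 + 5)*(-7 - 10))*(-2 - 2)²)*38 = ((8*(-17))*(-4)²)*38 = -136*16*38 = -2176*38 = -82688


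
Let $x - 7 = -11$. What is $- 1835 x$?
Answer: $7340$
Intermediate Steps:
$x = -4$ ($x = 7 - 11 = -4$)
$- 1835 x = - 1835 \left(-4\right) = \left(-1\right) \left(-7340\right) = 7340$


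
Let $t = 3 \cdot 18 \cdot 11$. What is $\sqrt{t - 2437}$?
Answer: $i \sqrt{1843} \approx 42.93 i$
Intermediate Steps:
$t = 594$ ($t = 54 \cdot 11 = 594$)
$\sqrt{t - 2437} = \sqrt{594 - 2437} = \sqrt{-1843} = i \sqrt{1843}$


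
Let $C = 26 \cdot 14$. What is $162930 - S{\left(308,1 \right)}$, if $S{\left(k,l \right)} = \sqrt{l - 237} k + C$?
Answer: $162566 - 616 i \sqrt{59} \approx 1.6257 \cdot 10^{5} - 4731.6 i$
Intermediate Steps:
$C = 364$
$S{\left(k,l \right)} = 364 + k \sqrt{-237 + l}$ ($S{\left(k,l \right)} = \sqrt{l - 237} k + 364 = \sqrt{-237 + l} k + 364 = k \sqrt{-237 + l} + 364 = 364 + k \sqrt{-237 + l}$)
$162930 - S{\left(308,1 \right)} = 162930 - \left(364 + 308 \sqrt{-237 + 1}\right) = 162930 - \left(364 + 308 \sqrt{-236}\right) = 162930 - \left(364 + 308 \cdot 2 i \sqrt{59}\right) = 162930 - \left(364 + 616 i \sqrt{59}\right) = 162566 - 616 i \sqrt{59}$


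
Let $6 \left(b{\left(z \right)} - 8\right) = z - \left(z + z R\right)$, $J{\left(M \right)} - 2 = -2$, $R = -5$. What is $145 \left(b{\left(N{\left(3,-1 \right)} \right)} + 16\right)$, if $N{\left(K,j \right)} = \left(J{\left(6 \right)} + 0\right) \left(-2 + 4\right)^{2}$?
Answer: $3480$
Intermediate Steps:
$J{\left(M \right)} = 0$ ($J{\left(M \right)} = 2 - 2 = 0$)
$N{\left(K,j \right)} = 0$ ($N{\left(K,j \right)} = \left(0 + 0\right) \left(-2 + 4\right)^{2} = 0 \cdot 2^{2} = 0 \cdot 4 = 0$)
$b{\left(z \right)} = 8 + \frac{5 z}{6}$ ($b{\left(z \right)} = 8 + \frac{z - \left(z + z \left(-5\right)\right)}{6} = 8 + \frac{z - \left(z - 5 z\right)}{6} = 8 + \frac{z - - 4 z}{6} = 8 + \frac{z + 4 z}{6} = 8 + \frac{5 z}{6}$)
$145 \left(b{\left(N{\left(3,-1 \right)} \right)} + 16\right) = 145 \left(\left(8 + \frac{5}{6} \cdot 0\right) + 16\right) = 145 \left(\left(8 + 0\right) + 16\right) = 145 \left(8 + 16\right) = 145 \cdot 24 = 3480$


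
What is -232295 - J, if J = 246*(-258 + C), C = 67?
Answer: -185309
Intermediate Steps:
J = -46986 (J = 246*(-258 + 67) = 246*(-191) = -46986)
-232295 - J = -232295 - 1*(-46986) = -232295 + 46986 = -185309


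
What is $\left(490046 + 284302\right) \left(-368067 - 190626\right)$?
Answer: $-432622807164$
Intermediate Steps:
$\left(490046 + 284302\right) \left(-368067 - 190626\right) = 774348 \left(-558693\right) = -432622807164$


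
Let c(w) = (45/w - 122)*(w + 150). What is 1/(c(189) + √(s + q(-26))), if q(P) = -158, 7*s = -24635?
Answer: -2022587/83487081668 - 7*I*√180187/83487081668 ≈ -2.4226e-5 - 3.5591e-8*I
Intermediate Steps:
s = -24635/7 (s = (⅐)*(-24635) = -24635/7 ≈ -3519.3)
c(w) = (-122 + 45/w)*(150 + w)
1/(c(189) + √(s + q(-26))) = 1/((-18255 - 122*189 + 6750/189) + √(-24635/7 - 158)) = 1/((-18255 - 23058 + 6750*(1/189)) + √(-25741/7)) = 1/((-18255 - 23058 + 250/7) + I*√180187/7) = 1/(-288941/7 + I*√180187/7)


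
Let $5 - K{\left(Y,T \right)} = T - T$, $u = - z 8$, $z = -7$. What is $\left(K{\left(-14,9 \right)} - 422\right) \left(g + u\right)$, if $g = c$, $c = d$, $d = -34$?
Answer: $-9174$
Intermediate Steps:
$u = 56$ ($u = \left(-1\right) \left(-7\right) 8 = 7 \cdot 8 = 56$)
$K{\left(Y,T \right)} = 5$ ($K{\left(Y,T \right)} = 5 - \left(T - T\right) = 5 - 0 = 5 + 0 = 5$)
$c = -34$
$g = -34$
$\left(K{\left(-14,9 \right)} - 422\right) \left(g + u\right) = \left(5 - 422\right) \left(-34 + 56\right) = \left(-417\right) 22 = -9174$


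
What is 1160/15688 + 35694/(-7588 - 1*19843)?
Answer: -66018439/53792191 ≈ -1.2273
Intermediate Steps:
1160/15688 + 35694/(-7588 - 1*19843) = 1160*(1/15688) + 35694/(-7588 - 19843) = 145/1961 + 35694/(-27431) = 145/1961 + 35694*(-1/27431) = 145/1961 - 35694/27431 = -66018439/53792191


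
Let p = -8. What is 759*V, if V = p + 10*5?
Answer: 31878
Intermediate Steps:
V = 42 (V = -8 + 10*5 = -8 + 50 = 42)
759*V = 759*42 = 31878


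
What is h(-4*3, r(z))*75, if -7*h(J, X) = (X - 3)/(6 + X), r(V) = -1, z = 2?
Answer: 60/7 ≈ 8.5714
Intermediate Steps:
h(J, X) = -(-3 + X)/(7*(6 + X)) (h(J, X) = -(X - 3)/(7*(6 + X)) = -(-3 + X)/(7*(6 + X)))
h(-4*3, r(z))*75 = ((3 - 1*(-1))/(7*(6 - 1)))*75 = ((1/7)*(3 + 1)/5)*75 = ((1/7)*(1/5)*4)*75 = (4/35)*75 = 60/7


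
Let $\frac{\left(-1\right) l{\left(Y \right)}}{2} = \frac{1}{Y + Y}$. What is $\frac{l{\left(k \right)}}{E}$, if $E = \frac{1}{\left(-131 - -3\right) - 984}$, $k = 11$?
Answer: $\frac{1112}{11} \approx 101.09$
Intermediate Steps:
$l{\left(Y \right)} = - \frac{1}{Y}$ ($l{\left(Y \right)} = - \frac{2}{Y + Y} = - \frac{2}{2 Y} = - 2 \frac{1}{2 Y} = - \frac{1}{Y}$)
$E = - \frac{1}{1112}$ ($E = \frac{1}{\left(-131 + 3\right) - 984} = \frac{1}{-128 - 984} = \frac{1}{-1112} = - \frac{1}{1112} \approx -0.00089928$)
$\frac{l{\left(k \right)}}{E} = \frac{\left(-1\right) \frac{1}{11}}{- \frac{1}{1112}} = \left(-1\right) \frac{1}{11} \left(-1112\right) = \left(- \frac{1}{11}\right) \left(-1112\right) = \frac{1112}{11}$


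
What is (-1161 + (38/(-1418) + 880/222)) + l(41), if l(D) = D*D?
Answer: 41233331/78699 ≈ 523.94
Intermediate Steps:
l(D) = D²
(-1161 + (38/(-1418) + 880/222)) + l(41) = (-1161 + (38/(-1418) + 880/222)) + 41² = (-1161 + (38*(-1/1418) + 880*(1/222))) + 1681 = (-1161 + (-19/709 + 440/111)) + 1681 = (-1161 + 309851/78699) + 1681 = -91059688/78699 + 1681 = 41233331/78699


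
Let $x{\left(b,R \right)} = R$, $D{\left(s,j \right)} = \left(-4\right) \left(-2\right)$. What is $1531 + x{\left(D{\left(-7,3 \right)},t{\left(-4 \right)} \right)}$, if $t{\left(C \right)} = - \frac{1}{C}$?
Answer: $\frac{6125}{4} \approx 1531.3$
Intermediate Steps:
$D{\left(s,j \right)} = 8$
$1531 + x{\left(D{\left(-7,3 \right)},t{\left(-4 \right)} \right)} = 1531 - \frac{1}{-4} = 1531 - - \frac{1}{4} = 1531 + \frac{1}{4} = \frac{6125}{4}$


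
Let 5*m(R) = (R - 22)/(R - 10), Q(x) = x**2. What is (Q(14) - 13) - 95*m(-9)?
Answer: 152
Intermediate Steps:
m(R) = (-22 + R)/(5*(-10 + R)) (m(R) = ((R - 22)/(R - 10))/5 = ((-22 + R)/(-10 + R))/5 = (-22 + R)/(5*(-10 + R)))
(Q(14) - 13) - 95*m(-9) = (14**2 - 13) - 19*(-22 - 9)/(-10 - 9) = (196 - 13) - 19*(-31)/(-19) = 183 - 19*(-1)*(-31)/19 = 183 - 95*31/95 = 183 - 31 = 152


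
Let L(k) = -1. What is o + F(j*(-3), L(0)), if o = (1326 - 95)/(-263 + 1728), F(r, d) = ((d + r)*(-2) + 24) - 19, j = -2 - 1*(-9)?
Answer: 73016/1465 ≈ 49.840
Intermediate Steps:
j = 7 (j = -2 + 9 = 7)
F(r, d) = 5 - 2*d - 2*r (F(r, d) = ((-2*d - 2*r) + 24) - 19 = (24 - 2*d - 2*r) - 19 = 5 - 2*d - 2*r)
o = 1231/1465 ≈ 0.84027
o + F(j*(-3), L(0)) = 1231/1465 + (5 - 2*(-1) - 14*(-3)) = 1231/1465 + (5 + 2 - 2*(-21)) = 1231/1465 + (5 + 2 + 42) = 1231/1465 + 49 = 73016/1465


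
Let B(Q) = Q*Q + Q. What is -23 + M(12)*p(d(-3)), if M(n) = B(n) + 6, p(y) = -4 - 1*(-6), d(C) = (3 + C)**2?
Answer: 301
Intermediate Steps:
B(Q) = Q + Q**2 (B(Q) = Q**2 + Q = Q + Q**2)
p(y) = 2 (p(y) = -4 + 6 = 2)
M(n) = 6 + n*(1 + n) (M(n) = n*(1 + n) + 6 = 6 + n*(1 + n))
-23 + M(12)*p(d(-3)) = -23 + (6 + 12*(1 + 12))*2 = -23 + (6 + 12*13)*2 = -23 + (6 + 156)*2 = -23 + 162*2 = -23 + 324 = 301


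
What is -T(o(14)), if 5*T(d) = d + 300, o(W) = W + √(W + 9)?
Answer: -314/5 - √23/5 ≈ -63.759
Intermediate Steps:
o(W) = W + √(9 + W)
T(d) = 60 + d/5 (T(d) = (d + 300)/5 = (300 + d)/5 = 60 + d/5)
-T(o(14)) = -(60 + (14 + √(9 + 14))/5) = -(60 + (14 + √23)/5) = -(60 + (14/5 + √23/5)) = -(314/5 + √23/5) = -314/5 - √23/5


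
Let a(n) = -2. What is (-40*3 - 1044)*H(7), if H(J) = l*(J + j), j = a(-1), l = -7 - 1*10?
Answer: 98940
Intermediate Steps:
l = -17 (l = -7 - 10 = -17)
j = -2
H(J) = 34 - 17*J (H(J) = -17*(J - 2) = -17*(-2 + J) = 34 - 17*J)
(-40*3 - 1044)*H(7) = (-40*3 - 1044)*(34 - 17*7) = (-120 - 1044)*(34 - 119) = -1164*(-85) = 98940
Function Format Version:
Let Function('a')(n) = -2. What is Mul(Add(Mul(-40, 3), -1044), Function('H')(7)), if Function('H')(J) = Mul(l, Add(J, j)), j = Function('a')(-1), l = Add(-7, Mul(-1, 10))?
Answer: 98940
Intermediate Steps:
l = -17 (l = Add(-7, -10) = -17)
j = -2
Function('H')(J) = Add(34, Mul(-17, J)) (Function('H')(J) = Mul(-17, Add(J, -2)) = Mul(-17, Add(-2, J)) = Add(34, Mul(-17, J)))
Mul(Add(Mul(-40, 3), -1044), Function('H')(7)) = Mul(Add(Mul(-40, 3), -1044), Add(34, Mul(-17, 7))) = Mul(Add(-120, -1044), Add(34, -119)) = Mul(-1164, -85) = 98940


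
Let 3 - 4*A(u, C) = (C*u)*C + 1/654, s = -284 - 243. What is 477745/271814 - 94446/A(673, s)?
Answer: 3077199974284951/1748768237638442 ≈ 1.7596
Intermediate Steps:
s = -527
A(u, C) = 1961/2616 - u*C²/4 (A(u, C) = ¾ - ((C*u)*C + 1/654)/4 = ¾ - (u*C² + 1/654)/4 = ¾ - (1/654 + u*C²)/4 = ¾ + (-1/2616 - u*C²/4) = 1961/2616 - u*C²/4)
477745/271814 - 94446/A(673, s) = 477745/271814 - 94446/(1961/2616 - ¼*673*(-527)²) = 477745*(1/271814) - 94446/(1961/2616 - ¼*673*277729) = 477745/271814 - 94446/(1961/2616 - 186911617/4) = 477745/271814 - 94446/(-122240195557/2616) = 477745/271814 - 94446*(-2616/122240195557) = 477745/271814 + 247070736/122240195557 = 3077199974284951/1748768237638442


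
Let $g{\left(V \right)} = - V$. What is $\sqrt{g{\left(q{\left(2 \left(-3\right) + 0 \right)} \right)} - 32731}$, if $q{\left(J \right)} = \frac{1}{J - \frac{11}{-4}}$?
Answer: $\frac{i \sqrt{5531487}}{13} \approx 180.92 i$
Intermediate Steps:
$q{\left(J \right)} = \frac{1}{\frac{11}{4} + J}$ ($q{\left(J \right)} = \frac{1}{J - - \frac{11}{4}} = \frac{1}{J + \frac{11}{4}} = \frac{1}{\frac{11}{4} + J}$)
$\sqrt{g{\left(q{\left(2 \left(-3\right) + 0 \right)} \right)} - 32731} = \sqrt{- \frac{4}{11 + 4 \left(2 \left(-3\right) + 0\right)} - 32731} = \sqrt{- \frac{4}{11 + 4 \left(-6 + 0\right)} - 32731} = \sqrt{- \frac{4}{11 + 4 \left(-6\right)} - 32731} = \sqrt{- \frac{4}{11 - 24} - 32731} = \sqrt{- \frac{4}{-13} - 32731} = \sqrt{- \frac{4 \left(-1\right)}{13} - 32731} = \sqrt{\left(-1\right) \left(- \frac{4}{13}\right) - 32731} = \sqrt{\frac{4}{13} - 32731} = \sqrt{- \frac{425499}{13}} = \frac{i \sqrt{5531487}}{13}$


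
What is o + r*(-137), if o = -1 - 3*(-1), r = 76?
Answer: -10410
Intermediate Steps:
o = 2 (o = -1 + 3 = 2)
o + r*(-137) = 2 + 76*(-137) = 2 - 10412 = -10410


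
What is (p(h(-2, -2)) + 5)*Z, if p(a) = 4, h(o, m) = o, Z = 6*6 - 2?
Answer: 306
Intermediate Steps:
Z = 34 (Z = 36 - 2 = 34)
(p(h(-2, -2)) + 5)*Z = (4 + 5)*34 = 9*34 = 306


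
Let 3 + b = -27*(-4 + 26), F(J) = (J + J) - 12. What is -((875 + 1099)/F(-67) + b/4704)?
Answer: 1562143/114464 ≈ 13.647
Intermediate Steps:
F(J) = -12 + 2*J (F(J) = 2*J - 12 = -12 + 2*J)
b = -597 (b = -3 - 27*(-4 + 26) = -3 - 27*22 = -3 - 594 = -597)
-((875 + 1099)/F(-67) + b/4704) = -((875 + 1099)/(-12 + 2*(-67)) - 597/4704) = -(1974/(-12 - 134) - 597*1/4704) = -(1974/(-146) - 199/1568) = -(1974*(-1/146) - 199/1568) = -(-987/73 - 199/1568) = -1*(-1562143/114464) = 1562143/114464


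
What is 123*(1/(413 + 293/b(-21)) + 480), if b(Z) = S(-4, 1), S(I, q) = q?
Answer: 41682363/706 ≈ 59040.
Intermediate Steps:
b(Z) = 1
123*(1/(413 + 293/b(-21)) + 480) = 123*(1/(413 + 293/1) + 480) = 123*(1/(413 + 293*1) + 480) = 123*(1/(413 + 293) + 480) = 123*(1/706 + 480) = 123*(338881/706) = 41682363/706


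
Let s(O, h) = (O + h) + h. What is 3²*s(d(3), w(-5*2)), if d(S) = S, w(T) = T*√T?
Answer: 27 - 180*I*√10 ≈ 27.0 - 569.21*I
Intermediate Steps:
w(T) = T^(3/2)
s(O, h) = O + 2*h
3²*s(d(3), w(-5*2)) = 3²*(3 + 2*(-5*2)^(3/2)) = 9*(3 + 2*(-10)^(3/2)) = 9*(3 + 2*(-10*I*√10)) = 9*(3 - 20*I*√10) = 27 - 180*I*√10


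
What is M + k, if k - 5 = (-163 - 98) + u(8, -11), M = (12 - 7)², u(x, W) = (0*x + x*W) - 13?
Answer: -332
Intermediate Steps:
u(x, W) = -13 + W*x (u(x, W) = (0 + W*x) - 13 = W*x - 13 = -13 + W*x)
M = 25 (M = 5² = 25)
k = -357 (k = 5 + ((-163 - 98) + (-13 - 11*8)) = 5 + (-261 + (-13 - 88)) = 5 + (-261 - 101) = 5 - 362 = -357)
M + k = 25 - 357 = -332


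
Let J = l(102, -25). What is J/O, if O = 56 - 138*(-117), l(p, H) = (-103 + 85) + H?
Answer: -43/16202 ≈ -0.0026540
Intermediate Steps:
l(p, H) = -18 + H
O = 16202 (O = 56 + 16146 = 16202)
J = -43 (J = -18 - 25 = -43)
J/O = -43/16202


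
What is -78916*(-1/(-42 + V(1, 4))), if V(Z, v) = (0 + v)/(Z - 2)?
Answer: -39458/23 ≈ -1715.6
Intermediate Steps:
V(Z, v) = v/(-2 + Z)
-78916*(-1/(-42 + V(1, 4))) = -78916*(-1/(-42 + 4/(-2 + 1))) = -78916*(-1/(-42 + 4/(-1))) = -78916*(-1/(-42 + 4*(-1))) = -78916*(-1/(-42 - 4)) = -78916/((-1*(-46))) = -78916/46 = -78916*1/46 = -39458/23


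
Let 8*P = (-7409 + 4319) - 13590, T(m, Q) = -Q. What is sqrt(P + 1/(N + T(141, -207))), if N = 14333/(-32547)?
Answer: I*sqrt(5889763471675953)/1680724 ≈ 45.662*I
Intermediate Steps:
N = -14333/32547 (N = 14333*(-1/32547) = -14333/32547 ≈ -0.44038)
P = -2085 (P = ((-7409 + 4319) - 13590)/8 = (-3090 - 13590)/8 = (1/8)*(-16680) = -2085)
sqrt(P + 1/(N + T(141, -207))) = sqrt(-2085 + 1/(-14333/32547 - 1*(-207))) = sqrt(-2085 + 1/(-14333/32547 + 207)) = sqrt(-2085 + 1/(6722896/32547)) = sqrt(-2085 + 32547/6722896) = sqrt(-14017205613/6722896) = I*sqrt(5889763471675953)/1680724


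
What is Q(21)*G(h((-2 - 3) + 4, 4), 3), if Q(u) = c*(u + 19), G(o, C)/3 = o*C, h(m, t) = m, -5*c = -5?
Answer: -360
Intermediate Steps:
c = 1 (c = -⅕*(-5) = 1)
G(o, C) = 3*C*o (G(o, C) = 3*(o*C) = 3*(C*o) = 3*C*o)
Q(u) = 19 + u (Q(u) = 1*(u + 19) = 1*(19 + u) = 19 + u)
Q(21)*G(h((-2 - 3) + 4, 4), 3) = (19 + 21)*(3*3*((-2 - 3) + 4)) = 40*(3*3*(-5 + 4)) = 40*(3*3*(-1)) = 40*(-9) = -360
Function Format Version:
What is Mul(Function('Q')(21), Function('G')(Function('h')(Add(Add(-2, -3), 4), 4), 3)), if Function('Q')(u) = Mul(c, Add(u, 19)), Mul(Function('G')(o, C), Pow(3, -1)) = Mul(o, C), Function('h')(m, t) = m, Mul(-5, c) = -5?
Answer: -360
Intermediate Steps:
c = 1 (c = Mul(Rational(-1, 5), -5) = 1)
Function('G')(o, C) = Mul(3, C, o) (Function('G')(o, C) = Mul(3, Mul(o, C)) = Mul(3, Mul(C, o)) = Mul(3, C, o))
Function('Q')(u) = Add(19, u) (Function('Q')(u) = Mul(1, Add(u, 19)) = Mul(1, Add(19, u)) = Add(19, u))
Mul(Function('Q')(21), Function('G')(Function('h')(Add(Add(-2, -3), 4), 4), 3)) = Mul(Add(19, 21), Mul(3, 3, Add(Add(-2, -3), 4))) = Mul(40, Mul(3, 3, Add(-5, 4))) = Mul(40, Mul(3, 3, -1)) = Mul(40, -9) = -360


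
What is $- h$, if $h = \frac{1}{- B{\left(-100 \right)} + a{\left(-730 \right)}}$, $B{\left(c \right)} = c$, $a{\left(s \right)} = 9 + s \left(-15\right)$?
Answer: $- \frac{1}{11059} \approx -9.0424 \cdot 10^{-5}$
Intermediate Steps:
$a{\left(s \right)} = 9 - 15 s$
$h = \frac{1}{11059}$ ($h = \frac{1}{\left(-1\right) \left(-100\right) + \left(9 - -10950\right)} = \frac{1}{100 + \left(9 + 10950\right)} = \frac{1}{100 + 10959} = \frac{1}{11059} \approx 9.0424 \cdot 10^{-5}$)
$- h = \left(-1\right) \frac{1}{11059} = - \frac{1}{11059}$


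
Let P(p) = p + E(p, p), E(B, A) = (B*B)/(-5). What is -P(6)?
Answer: 6/5 ≈ 1.2000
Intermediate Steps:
E(B, A) = -B²/5 (E(B, A) = B²*(-⅕) = -B²/5)
P(p) = p - p²/5
-P(6) = -6*(5 - 1*6)/5 = -6*(5 - 6)/5 = -6*(-1)/5 = -1*(-6/5) = 6/5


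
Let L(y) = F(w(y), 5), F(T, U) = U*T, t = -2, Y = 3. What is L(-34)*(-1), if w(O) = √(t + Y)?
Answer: -5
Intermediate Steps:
w(O) = 1 (w(O) = √(-2 + 3) = √1 = 1)
F(T, U) = T*U
L(y) = 5 (L(y) = 1*5 = 5)
L(-34)*(-1) = 5*(-1) = -5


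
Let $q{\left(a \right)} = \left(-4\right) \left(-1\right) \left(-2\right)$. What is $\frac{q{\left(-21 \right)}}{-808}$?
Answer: $\frac{1}{101} \approx 0.009901$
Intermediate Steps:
$q{\left(a \right)} = -8$ ($q{\left(a \right)} = 4 \left(-2\right) = -8$)
$\frac{q{\left(-21 \right)}}{-808} = - \frac{8}{-808} = \left(-8\right) \left(- \frac{1}{808}\right) = \frac{1}{101}$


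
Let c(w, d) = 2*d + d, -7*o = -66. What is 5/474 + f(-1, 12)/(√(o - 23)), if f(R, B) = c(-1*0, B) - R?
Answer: 5/474 - 37*I*√665/95 ≈ 0.010549 - 10.044*I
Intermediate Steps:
o = 66/7 (o = -⅐*(-66) = 66/7 ≈ 9.4286)
c(w, d) = 3*d
f(R, B) = -R + 3*B (f(R, B) = 3*B - R = -R + 3*B)
5/474 + f(-1, 12)/(√(o - 23)) = 5/474 + (-1*(-1) + 3*12)/(√(66/7 - 23)) = 5*(1/474) + (1 + 36)/(√(-95/7)) = 5/474 + 37/((I*√665/7)) = 5/474 + 37*(-I*√665/95) = 5/474 - 37*I*√665/95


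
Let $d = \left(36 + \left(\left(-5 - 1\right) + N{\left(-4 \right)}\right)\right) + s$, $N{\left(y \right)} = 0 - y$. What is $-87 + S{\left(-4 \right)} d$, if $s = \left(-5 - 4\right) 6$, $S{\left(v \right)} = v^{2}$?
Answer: $-407$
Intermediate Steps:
$s = -54$ ($s = \left(-9\right) 6 = -54$)
$N{\left(y \right)} = - y$
$d = -20$ ($d = \left(36 - 2\right) - 54 = 34 - 54 = -20$)
$-87 + S{\left(-4 \right)} d = -87 + \left(-4\right)^{2} \left(-20\right) = -87 + 16 \left(-20\right) = -87 - 320 = -407$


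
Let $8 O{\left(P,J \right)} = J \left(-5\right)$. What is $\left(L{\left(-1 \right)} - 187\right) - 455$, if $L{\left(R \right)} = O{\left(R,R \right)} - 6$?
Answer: $- \frac{5179}{8} \approx -647.38$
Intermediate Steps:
$O{\left(P,J \right)} = - \frac{5 J}{8}$ ($O{\left(P,J \right)} = \frac{J \left(-5\right)}{8} = \frac{\left(-5\right) J}{8} = - \frac{5 J}{8}$)
$L{\left(R \right)} = -6 - \frac{5 R}{8}$ ($L{\left(R \right)} = - \frac{5 R}{8} - 6 = -6 - \frac{5 R}{8}$)
$\left(L{\left(-1 \right)} - 187\right) - 455 = \left(\left(-6 - - \frac{5}{8}\right) - 187\right) - 455 = \left(\left(-6 + \frac{5}{8}\right) - 187\right) - 455 = \left(- \frac{43}{8} - 187\right) - 455 = - \frac{1539}{8} - 455 = - \frac{5179}{8}$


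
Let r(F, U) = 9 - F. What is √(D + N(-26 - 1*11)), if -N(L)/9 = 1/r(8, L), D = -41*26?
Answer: 5*I*√43 ≈ 32.787*I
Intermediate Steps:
D = -1066
N(L) = -9 (N(L) = -9/(9 - 1*8) = -9/(9 - 8) = -9/1 = -9*1 = -9)
√(D + N(-26 - 1*11)) = √(-1066 - 9) = √(-1075) = 5*I*√43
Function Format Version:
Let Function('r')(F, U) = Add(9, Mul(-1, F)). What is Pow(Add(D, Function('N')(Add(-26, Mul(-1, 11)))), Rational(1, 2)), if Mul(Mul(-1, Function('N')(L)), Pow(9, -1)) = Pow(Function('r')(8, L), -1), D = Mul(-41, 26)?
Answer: Mul(5, I, Pow(43, Rational(1, 2))) ≈ Mul(32.787, I)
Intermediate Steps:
D = -1066
Function('N')(L) = -9 (Function('N')(L) = Mul(-9, Pow(Add(9, Mul(-1, 8)), -1)) = Mul(-9, Pow(Add(9, -8), -1)) = Mul(-9, Pow(1, -1)) = Mul(-9, 1) = -9)
Pow(Add(D, Function('N')(Add(-26, Mul(-1, 11)))), Rational(1, 2)) = Pow(Add(-1066, -9), Rational(1, 2)) = Pow(-1075, Rational(1, 2)) = Mul(5, I, Pow(43, Rational(1, 2)))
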